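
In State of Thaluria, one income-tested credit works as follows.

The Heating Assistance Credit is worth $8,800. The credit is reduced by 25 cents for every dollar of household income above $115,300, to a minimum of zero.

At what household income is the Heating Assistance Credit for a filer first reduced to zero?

The credit falls by 25% of each dollar above $115,300, so it reaches zero when the excess is $8,800 / 25% = $35,200: income = $115,300 + $35,200 = $150,500.

$150,500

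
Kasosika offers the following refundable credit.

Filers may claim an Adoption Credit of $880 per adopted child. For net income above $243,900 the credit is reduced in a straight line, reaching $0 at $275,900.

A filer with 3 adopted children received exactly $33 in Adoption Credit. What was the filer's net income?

$275,500

Full credit = 3 × $880 = $2,640.
$33 is 33/2,640 of the full $2,640, so 2,607/2,640 of the $32,000 range has been used: income = $243,900 + $32,000 × 2,607/2,640 = $275,500.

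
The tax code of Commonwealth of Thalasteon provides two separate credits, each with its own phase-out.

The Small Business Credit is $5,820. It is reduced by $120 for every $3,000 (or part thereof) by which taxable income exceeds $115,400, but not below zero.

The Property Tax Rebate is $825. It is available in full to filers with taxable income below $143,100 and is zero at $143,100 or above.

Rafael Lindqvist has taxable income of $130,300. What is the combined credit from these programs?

$6,045

Small Business Credit: income exceeds $115,400 by $14,900, which is 5 full-or-partial $3,000 increments; reduction = 5 × $120 = $600, leaving $5,220.
Property Tax Rebate: $130,300 is below the $143,100 cutoff, so the full $825 applies.
Total: $5,220 + $825 = $6,045.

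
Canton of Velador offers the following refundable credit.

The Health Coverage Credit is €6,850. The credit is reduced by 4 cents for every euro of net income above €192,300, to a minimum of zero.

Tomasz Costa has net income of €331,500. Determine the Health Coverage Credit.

€1,282

Health Coverage Credit: 4% of the €139,200 excess over €192,300 is €5,568; credit = €6,850 − €5,568 = €1,282.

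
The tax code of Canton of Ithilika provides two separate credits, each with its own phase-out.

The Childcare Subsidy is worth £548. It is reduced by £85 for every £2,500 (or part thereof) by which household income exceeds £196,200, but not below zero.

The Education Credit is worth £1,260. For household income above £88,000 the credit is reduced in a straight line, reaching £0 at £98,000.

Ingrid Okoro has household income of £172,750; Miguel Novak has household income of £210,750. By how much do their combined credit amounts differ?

Ingrid (£172,750): Childcare Subsidy: £172,750 is at or below the £196,200 threshold, so the full £548 applies. Education Credit: £172,750 is at or above £98,000, so the credit is £0. total £548 + £0 = £548
Miguel (£210,750): Childcare Subsidy: income exceeds £196,200 by £14,550, which is 6 full-or-partial £2,500 increments; reduction = 6 × £85 = £510, leaving £38. Education Credit: £210,750 is at or above £98,000, so the credit is £0. total £38 + £0 = £38
Difference: |£548 − £38| = £510.

£510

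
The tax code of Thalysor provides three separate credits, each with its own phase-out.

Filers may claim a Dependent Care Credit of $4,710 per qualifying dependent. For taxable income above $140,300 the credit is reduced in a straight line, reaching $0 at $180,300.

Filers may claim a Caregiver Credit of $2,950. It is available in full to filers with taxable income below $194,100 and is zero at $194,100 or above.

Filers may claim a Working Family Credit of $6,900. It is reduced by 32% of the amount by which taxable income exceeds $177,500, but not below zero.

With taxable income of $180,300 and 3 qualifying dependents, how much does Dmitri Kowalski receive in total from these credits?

$8,954

Dependent Care Credit: base = 3 × $4,710 = $14,130. $180,300 is at or above $180,300, so the credit is $0.
Caregiver Credit: $180,300 is below the $194,100 cutoff, so the full $2,950 applies.
Working Family Credit: 32% of the $2,800 excess over $177,500 is $896; credit = $6,900 − $896 = $6,004.
Total: $0 + $2,950 + $6,004 = $8,954.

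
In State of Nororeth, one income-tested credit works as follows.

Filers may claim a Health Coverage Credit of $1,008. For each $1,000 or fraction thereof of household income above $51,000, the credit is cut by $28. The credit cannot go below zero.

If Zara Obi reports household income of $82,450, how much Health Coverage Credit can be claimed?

$112

Health Coverage Credit: income exceeds $51,000 by $31,450, which is 32 full-or-partial $1,000 increments; reduction = 32 × $28 = $896, leaving $112.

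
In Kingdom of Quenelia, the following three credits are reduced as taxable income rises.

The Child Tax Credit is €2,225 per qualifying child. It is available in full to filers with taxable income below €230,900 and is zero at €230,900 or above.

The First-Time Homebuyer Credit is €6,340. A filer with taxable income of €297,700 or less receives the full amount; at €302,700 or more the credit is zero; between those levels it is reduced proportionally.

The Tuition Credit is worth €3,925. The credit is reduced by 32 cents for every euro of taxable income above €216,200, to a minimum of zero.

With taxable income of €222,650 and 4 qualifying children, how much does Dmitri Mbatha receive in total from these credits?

€17,101

Child Tax Credit: base = 4 × €2,225 = €8,900. €222,650 is below the €230,900 cutoff, so the full €8,900 applies.
First-Time Homebuyer Credit: €222,650 is at or below the €297,700 threshold, so the full €6,340 applies.
Tuition Credit: 32% of the €6,450 excess over €216,200 is €2,064; credit = €3,925 − €2,064 = €1,861.
Total: €8,900 + €6,340 + €1,861 = €17,101.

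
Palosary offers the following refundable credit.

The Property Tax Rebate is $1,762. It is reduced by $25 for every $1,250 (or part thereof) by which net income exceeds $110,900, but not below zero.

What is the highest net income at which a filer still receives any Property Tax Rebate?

$198,400

After 70 increments the reduction is 70 × $25 = $1,750, leaving $12; one more increment wipes it out. Increment 70 ends at excess 70 × $1,250 = $87,500, so the highest qualifying income is $110,900 + $87,500 = $198,400.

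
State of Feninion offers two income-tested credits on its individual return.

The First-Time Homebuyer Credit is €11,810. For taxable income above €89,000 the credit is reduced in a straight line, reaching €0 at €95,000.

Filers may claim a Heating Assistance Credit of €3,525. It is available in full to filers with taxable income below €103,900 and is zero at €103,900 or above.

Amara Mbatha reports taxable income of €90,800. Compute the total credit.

First-Time Homebuyer Credit: €90,800 is €1,800 into a €6,000 phase-out range, leaving 4,200/6,000 of the credit: €11,810 × 4,200/6,000 = €8,267.
Heating Assistance Credit: €90,800 is below the €103,900 cutoff, so the full €3,525 applies.
Total: €8,267 + €3,525 = €11,792.

€11,792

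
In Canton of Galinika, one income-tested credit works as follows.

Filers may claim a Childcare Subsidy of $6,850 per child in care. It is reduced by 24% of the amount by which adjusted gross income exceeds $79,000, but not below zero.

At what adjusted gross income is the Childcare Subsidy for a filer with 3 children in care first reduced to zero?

$164,625

Full credit = 3 × $6,850 = $20,550.
The credit falls by 24% of each dollar above $79,000, so it reaches zero when the excess is $20,550 / 24% = $85,625: income = $79,000 + $85,625 = $164,625.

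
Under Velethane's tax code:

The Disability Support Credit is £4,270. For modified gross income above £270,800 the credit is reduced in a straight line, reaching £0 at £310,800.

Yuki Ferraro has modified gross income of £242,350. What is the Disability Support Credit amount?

£4,270

Disability Support Credit: £242,350 is at or below the £270,800 threshold, so the full £4,270 applies.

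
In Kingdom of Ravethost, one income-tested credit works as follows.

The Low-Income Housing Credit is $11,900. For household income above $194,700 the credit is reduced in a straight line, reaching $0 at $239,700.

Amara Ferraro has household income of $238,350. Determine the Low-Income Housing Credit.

Low-Income Housing Credit: $238,350 is $43,650 into a $45,000 phase-out range, leaving 1,350/45,000 of the credit: $11,900 × 1,350/45,000 = $357.

$357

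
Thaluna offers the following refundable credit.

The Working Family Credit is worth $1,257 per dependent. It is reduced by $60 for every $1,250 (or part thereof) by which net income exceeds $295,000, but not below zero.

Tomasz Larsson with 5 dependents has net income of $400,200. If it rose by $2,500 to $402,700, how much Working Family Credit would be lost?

At $400,200 — base = 5 × $1,257 = $6,285. income exceeds $295,000 by $105,200, which is 85 full-or-partial $1,250 increments; reduction = 85 × $60 = $5,100, leaving $1,185.
At $402,700 — base = 5 × $1,257 = $6,285. income exceeds $295,000 by $107,700, which is 87 full-or-partial $1,250 increments; reduction = 87 × $60 = $5,220, leaving $1,065.
Lost: $1,185 − $1,065 = $120.

$120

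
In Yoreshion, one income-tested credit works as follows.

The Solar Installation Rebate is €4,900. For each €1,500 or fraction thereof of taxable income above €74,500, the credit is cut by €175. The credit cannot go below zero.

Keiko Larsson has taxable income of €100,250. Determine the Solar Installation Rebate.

Solar Installation Rebate: income exceeds €74,500 by €25,750, which is 18 full-or-partial €1,500 increments; reduction = 18 × €175 = €3,150, leaving €1,750.

€1,750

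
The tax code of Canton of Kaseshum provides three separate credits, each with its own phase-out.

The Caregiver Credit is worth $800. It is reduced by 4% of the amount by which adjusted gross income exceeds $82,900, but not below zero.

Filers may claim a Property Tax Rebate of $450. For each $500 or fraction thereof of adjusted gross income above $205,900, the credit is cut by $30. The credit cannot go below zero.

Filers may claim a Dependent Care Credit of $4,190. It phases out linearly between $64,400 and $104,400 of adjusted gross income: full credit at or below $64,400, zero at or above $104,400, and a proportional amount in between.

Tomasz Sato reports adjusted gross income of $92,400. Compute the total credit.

Caregiver Credit: 4% of the $9,500 excess over $82,900 is $380; credit = $800 − $380 = $420.
Property Tax Rebate: $92,400 is at or below the $205,900 threshold, so the full $450 applies.
Dependent Care Credit: $92,400 is $28,000 into a $40,000 phase-out range, leaving 12,000/40,000 of the credit: $4,190 × 12,000/40,000 = $1,257.
Total: $420 + $450 + $1,257 = $2,127.

$2,127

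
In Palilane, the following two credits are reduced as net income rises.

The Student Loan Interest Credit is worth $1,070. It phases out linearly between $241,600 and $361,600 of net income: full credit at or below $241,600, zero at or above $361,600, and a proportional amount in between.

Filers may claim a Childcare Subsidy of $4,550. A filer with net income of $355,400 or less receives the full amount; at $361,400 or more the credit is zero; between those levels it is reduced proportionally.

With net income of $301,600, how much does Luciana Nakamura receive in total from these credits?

$5,085

Student Loan Interest Credit: $301,600 is $60,000 into a $120,000 phase-out range, leaving 60,000/120,000 of the credit: $1,070 × 60,000/120,000 = $535.
Childcare Subsidy: $301,600 is at or below the $355,400 threshold, so the full $4,550 applies.
Total: $535 + $4,550 = $5,085.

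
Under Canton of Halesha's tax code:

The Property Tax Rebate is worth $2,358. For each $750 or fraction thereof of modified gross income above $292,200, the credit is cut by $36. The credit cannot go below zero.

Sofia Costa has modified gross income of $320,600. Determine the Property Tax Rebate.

$990

Property Tax Rebate: income exceeds $292,200 by $28,400, which is 38 full-or-partial $750 increments; reduction = 38 × $36 = $1,368, leaving $990.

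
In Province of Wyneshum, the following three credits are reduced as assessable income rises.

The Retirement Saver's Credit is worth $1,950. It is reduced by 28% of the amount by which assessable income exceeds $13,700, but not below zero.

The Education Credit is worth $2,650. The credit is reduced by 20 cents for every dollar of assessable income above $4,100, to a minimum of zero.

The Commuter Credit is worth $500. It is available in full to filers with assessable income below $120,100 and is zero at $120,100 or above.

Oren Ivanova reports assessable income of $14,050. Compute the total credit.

Retirement Saver's Credit: 28% of the $350 excess over $13,700 is $98; credit = $1,950 − $98 = $1,852.
Education Credit: 20% of the $9,950 excess over $4,100 is $1,990; credit = $2,650 − $1,990 = $660.
Commuter Credit: $14,050 is below the $120,100 cutoff, so the full $500 applies.
Total: $1,852 + $660 + $500 = $3,012.

$3,012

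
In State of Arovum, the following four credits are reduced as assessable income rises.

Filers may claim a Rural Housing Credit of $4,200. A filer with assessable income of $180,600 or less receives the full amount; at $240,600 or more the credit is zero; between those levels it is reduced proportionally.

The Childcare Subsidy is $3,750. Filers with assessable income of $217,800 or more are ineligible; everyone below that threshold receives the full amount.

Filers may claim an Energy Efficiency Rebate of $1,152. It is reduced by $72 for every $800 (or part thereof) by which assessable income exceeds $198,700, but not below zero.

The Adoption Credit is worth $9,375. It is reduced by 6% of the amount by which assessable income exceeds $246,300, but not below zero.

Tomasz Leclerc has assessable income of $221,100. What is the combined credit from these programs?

Rural Housing Credit: $221,100 is $40,500 into a $60,000 phase-out range, leaving 19,500/60,000 of the credit: $4,200 × 19,500/60,000 = $1,365.
Childcare Subsidy: $221,100 meets or exceeds the $217,800 cutoff, so the credit is $0.
Energy Efficiency Rebate: income exceeds $198,700 by $22,400 → 28 increments × $72 = $2,016 ≥ base, so the credit is $0.
Adoption Credit: $221,100 is at or below the $246,300 threshold, so the full $9,375 applies.
Total: $1,365 + $0 + $0 + $9,375 = $10,740.

$10,740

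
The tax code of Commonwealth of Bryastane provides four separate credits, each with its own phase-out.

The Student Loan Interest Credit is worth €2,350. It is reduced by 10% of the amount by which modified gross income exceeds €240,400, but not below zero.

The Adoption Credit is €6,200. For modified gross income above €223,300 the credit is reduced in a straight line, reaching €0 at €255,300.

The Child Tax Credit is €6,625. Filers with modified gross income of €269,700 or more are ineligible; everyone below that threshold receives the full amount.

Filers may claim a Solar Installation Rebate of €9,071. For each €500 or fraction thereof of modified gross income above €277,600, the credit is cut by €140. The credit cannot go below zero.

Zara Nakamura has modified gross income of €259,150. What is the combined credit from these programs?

€16,171

Student Loan Interest Credit: 10% of the €18,750 excess over €240,400 is €1,875; credit = €2,350 − €1,875 = €475.
Adoption Credit: €259,150 is at or above €255,300, so the credit is €0.
Child Tax Credit: €259,150 is below the €269,700 cutoff, so the full €6,625 applies.
Solar Installation Rebate: €259,150 is at or below the €277,600 threshold, so the full €9,071 applies.
Total: €475 + €0 + €6,625 + €9,071 = €16,171.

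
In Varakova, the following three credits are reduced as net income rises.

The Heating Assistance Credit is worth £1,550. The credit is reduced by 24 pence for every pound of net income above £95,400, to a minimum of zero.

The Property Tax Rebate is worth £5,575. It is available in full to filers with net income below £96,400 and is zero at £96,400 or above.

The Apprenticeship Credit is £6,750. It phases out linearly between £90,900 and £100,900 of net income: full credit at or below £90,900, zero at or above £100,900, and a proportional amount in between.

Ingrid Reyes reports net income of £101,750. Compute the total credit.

£26

Heating Assistance Credit: 24% of the £6,350 excess over £95,400 is £1,524; credit = £1,550 − £1,524 = £26.
Property Tax Rebate: £101,750 meets or exceeds the £96,400 cutoff, so the credit is £0.
Apprenticeship Credit: £101,750 is at or above £100,900, so the credit is £0.
Total: £26 + £0 + £0 = £26.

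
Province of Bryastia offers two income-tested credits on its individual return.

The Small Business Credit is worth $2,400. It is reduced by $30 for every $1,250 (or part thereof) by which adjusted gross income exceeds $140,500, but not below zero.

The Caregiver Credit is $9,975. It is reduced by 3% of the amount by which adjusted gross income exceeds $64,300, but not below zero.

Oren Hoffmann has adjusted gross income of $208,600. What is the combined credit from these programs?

Small Business Credit: income exceeds $140,500 by $68,100, which is 55 full-or-partial $1,250 increments; reduction = 55 × $30 = $1,650, leaving $750.
Caregiver Credit: 3% of the $144,300 excess over $64,300 is $4,329; credit = $9,975 − $4,329 = $5,646.
Total: $750 + $5,646 = $6,396.

$6,396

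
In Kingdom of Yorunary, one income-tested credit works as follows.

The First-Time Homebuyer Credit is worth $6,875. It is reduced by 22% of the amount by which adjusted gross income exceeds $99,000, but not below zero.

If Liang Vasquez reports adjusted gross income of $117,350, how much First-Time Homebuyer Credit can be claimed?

First-Time Homebuyer Credit: 22% of the $18,350 excess over $99,000 is $4,037; credit = $6,875 − $4,037 = $2,838.

$2,838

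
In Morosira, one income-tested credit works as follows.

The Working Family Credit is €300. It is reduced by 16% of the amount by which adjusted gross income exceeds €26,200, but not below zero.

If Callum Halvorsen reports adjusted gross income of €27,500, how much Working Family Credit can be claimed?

Working Family Credit: 16% of the €1,300 excess over €26,200 is €208; credit = €300 − €208 = €92.

€92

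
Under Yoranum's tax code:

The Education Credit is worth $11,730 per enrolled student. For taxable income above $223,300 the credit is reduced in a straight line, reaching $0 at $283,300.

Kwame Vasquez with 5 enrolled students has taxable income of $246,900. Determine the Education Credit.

Education Credit: base = 5 × $11,730 = $58,650. $246,900 is $23,600 into a $60,000 phase-out range, leaving 36,400/60,000 of the credit: $58,650 × 36,400/60,000 = $35,581.

$35,581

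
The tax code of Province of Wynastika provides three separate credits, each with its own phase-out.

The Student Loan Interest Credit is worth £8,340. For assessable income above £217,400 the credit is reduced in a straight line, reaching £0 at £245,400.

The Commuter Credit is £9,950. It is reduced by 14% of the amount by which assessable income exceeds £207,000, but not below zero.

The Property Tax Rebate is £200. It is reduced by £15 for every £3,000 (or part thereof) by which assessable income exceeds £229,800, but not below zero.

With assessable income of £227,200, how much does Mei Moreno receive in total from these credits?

£12,743

Student Loan Interest Credit: £227,200 is £9,800 into a £28,000 phase-out range, leaving 18,200/28,000 of the credit: £8,340 × 18,200/28,000 = £5,421.
Commuter Credit: 14% of the £20,200 excess over £207,000 is £2,828; credit = £9,950 − £2,828 = £7,122.
Property Tax Rebate: £227,200 is at or below the £229,800 threshold, so the full £200 applies.
Total: £5,421 + £7,122 + £200 = £12,743.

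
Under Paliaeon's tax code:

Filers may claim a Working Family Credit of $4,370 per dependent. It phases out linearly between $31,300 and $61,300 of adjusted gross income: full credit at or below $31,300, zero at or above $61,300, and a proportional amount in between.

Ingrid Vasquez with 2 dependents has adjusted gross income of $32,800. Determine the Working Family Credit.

Working Family Credit: base = 2 × $4,370 = $8,740. $32,800 is $1,500 into a $30,000 phase-out range, leaving 28,500/30,000 of the credit: $8,740 × 28,500/30,000 = $8,303.

$8,303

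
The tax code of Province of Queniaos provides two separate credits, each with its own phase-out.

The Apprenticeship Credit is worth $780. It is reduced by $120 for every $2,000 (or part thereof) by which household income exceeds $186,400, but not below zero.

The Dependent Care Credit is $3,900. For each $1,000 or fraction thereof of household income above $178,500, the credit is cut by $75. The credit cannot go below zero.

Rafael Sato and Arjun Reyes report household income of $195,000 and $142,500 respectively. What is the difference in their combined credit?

Rafael ($195,000): Apprenticeship Credit: income exceeds $186,400 by $8,600, which is 5 full-or-partial $2,000 increments; reduction = 5 × $120 = $600, leaving $180. Dependent Care Credit: income exceeds $178,500 by $16,500, which is 17 full-or-partial $1,000 increments; reduction = 17 × $75 = $1,275, leaving $2,625. total $180 + $2,625 = $2,805
Arjun ($142,500): Apprenticeship Credit: $142,500 is at or below the $186,400 threshold, so the full $780 applies. Dependent Care Credit: $142,500 is at or below the $178,500 threshold, so the full $3,900 applies. total $780 + $3,900 = $4,680
Difference: |$2,805 − $4,680| = $1,875.

$1,875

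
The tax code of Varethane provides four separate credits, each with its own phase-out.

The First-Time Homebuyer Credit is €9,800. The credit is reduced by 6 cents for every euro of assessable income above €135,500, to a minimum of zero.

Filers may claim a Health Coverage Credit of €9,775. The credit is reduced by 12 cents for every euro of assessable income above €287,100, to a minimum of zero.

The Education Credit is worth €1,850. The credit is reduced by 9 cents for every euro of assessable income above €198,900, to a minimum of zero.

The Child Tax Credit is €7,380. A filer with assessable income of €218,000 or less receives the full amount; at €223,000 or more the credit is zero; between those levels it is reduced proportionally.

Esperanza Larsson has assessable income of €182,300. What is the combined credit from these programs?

First-Time Homebuyer Credit: 6% of the €46,800 excess over €135,500 is €2,808; credit = €9,800 − €2,808 = €6,992.
Health Coverage Credit: €182,300 is at or below the €287,100 threshold, so the full €9,775 applies.
Education Credit: €182,300 is at or below the €198,900 threshold, so the full €1,850 applies.
Child Tax Credit: €182,300 is at or below the €218,000 threshold, so the full €7,380 applies.
Total: €6,992 + €9,775 + €1,850 + €7,380 = €25,997.

€25,997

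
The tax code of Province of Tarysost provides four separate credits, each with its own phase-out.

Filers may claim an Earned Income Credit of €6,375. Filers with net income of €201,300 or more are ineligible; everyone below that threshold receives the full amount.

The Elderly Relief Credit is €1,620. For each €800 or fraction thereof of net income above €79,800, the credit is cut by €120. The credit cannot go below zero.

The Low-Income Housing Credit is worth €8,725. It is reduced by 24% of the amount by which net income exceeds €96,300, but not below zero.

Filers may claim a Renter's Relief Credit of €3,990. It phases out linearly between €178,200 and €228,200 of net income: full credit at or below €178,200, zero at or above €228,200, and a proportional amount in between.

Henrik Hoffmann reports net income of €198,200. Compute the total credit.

Earned Income Credit: €198,200 is below the €201,300 cutoff, so the full €6,375 applies.
Elderly Relief Credit: income exceeds €79,800 by €118,400 → 148 increments × €120 = €17,760 ≥ base, so the credit is €0.
Low-Income Housing Credit: 24% of the €101,900 excess over €96,300 is €24,456 ≥ base, so the credit is €0.
Renter's Relief Credit: €198,200 is €20,000 into a €50,000 phase-out range, leaving 30,000/50,000 of the credit: €3,990 × 30,000/50,000 = €2,394.
Total: €6,375 + €0 + €0 + €2,394 = €8,769.

€8,769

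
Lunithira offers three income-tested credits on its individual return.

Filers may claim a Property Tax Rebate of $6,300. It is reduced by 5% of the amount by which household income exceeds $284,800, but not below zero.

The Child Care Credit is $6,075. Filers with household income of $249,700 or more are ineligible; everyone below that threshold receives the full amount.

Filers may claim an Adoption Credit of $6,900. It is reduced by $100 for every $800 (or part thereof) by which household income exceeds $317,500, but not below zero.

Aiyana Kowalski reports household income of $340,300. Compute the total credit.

Property Tax Rebate: 5% of the $55,500 excess over $284,800 is $2,775; credit = $6,300 − $2,775 = $3,525.
Child Care Credit: $340,300 meets or exceeds the $249,700 cutoff, so the credit is $0.
Adoption Credit: income exceeds $317,500 by $22,800, which is 29 full-or-partial $800 increments; reduction = 29 × $100 = $2,900, leaving $4,000.
Total: $3,525 + $0 + $4,000 = $7,525.

$7,525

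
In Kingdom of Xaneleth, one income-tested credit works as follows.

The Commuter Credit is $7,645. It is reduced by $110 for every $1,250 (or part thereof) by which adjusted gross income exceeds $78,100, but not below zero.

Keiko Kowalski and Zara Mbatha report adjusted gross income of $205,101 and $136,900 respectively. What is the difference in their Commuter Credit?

Keiko ($205,101): Commuter Credit: income exceeds $78,100 by $127,001 → 102 increments × $110 = $11,220 ≥ base, so the credit is $0.
Zara ($136,900): Commuter Credit: income exceeds $78,100 by $58,800, which is 48 full-or-partial $1,250 increments; reduction = 48 × $110 = $5,280, leaving $2,365.
Difference: |$0 − $2,365| = $2,365.

$2,365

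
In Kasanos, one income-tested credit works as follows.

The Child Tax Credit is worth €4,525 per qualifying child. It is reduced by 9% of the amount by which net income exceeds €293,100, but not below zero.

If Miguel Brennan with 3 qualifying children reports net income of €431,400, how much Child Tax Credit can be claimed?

€1,128

Child Tax Credit: base = 3 × €4,525 = €13,575. 9% of the €138,300 excess over €293,100 is €12,447; credit = €13,575 − €12,447 = €1,128.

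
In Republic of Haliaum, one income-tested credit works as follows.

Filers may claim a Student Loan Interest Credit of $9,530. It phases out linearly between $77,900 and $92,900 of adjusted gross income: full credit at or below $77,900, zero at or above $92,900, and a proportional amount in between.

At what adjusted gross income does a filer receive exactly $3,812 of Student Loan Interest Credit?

$3,812 is 3,812/9,530 of the full $9,530, so 5,718/9,530 of the $15,000 range has been used: income = $77,900 + $15,000 × 5,718/9,530 = $86,900.

$86,900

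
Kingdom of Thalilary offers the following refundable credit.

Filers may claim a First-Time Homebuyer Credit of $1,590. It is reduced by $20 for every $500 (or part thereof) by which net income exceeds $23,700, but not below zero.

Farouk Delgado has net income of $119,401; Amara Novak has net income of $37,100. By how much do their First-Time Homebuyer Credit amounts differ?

Farouk ($119,401): First-Time Homebuyer Credit: income exceeds $23,700 by $95,701 → 192 increments × $20 = $3,840 ≥ base, so the credit is $0.
Amara ($37,100): First-Time Homebuyer Credit: income exceeds $23,700 by $13,400, which is 27 full-or-partial $500 increments; reduction = 27 × $20 = $540, leaving $1,050.
Difference: |$0 − $1,050| = $1,050.

$1,050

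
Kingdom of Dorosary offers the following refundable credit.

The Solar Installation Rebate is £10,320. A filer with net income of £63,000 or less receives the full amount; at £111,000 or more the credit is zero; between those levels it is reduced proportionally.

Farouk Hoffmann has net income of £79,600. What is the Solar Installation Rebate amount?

Solar Installation Rebate: £79,600 is £16,600 into a £48,000 phase-out range, leaving 31,400/48,000 of the credit: £10,320 × 31,400/48,000 = £6,751.

£6,751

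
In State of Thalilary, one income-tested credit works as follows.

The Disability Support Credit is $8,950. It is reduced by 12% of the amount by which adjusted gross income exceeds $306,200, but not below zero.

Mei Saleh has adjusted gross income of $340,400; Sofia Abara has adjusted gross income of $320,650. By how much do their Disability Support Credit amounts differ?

Mei ($340,400): Disability Support Credit: 12% of the $34,200 excess over $306,200 is $4,104; credit = $8,950 − $4,104 = $4,846.
Sofia ($320,650): Disability Support Credit: 12% of the $14,450 excess over $306,200 is $1,734; credit = $8,950 − $1,734 = $7,216.
Difference: |$4,846 − $7,216| = $2,370.

$2,370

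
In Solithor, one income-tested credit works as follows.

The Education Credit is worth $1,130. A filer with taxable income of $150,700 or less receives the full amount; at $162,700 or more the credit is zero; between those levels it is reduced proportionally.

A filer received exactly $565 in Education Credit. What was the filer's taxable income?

$565 is 565/1,130 of the full $1,130, so 565/1,130 of the $12,000 range has been used: income = $150,700 + $12,000 × 565/1,130 = $156,700.

$156,700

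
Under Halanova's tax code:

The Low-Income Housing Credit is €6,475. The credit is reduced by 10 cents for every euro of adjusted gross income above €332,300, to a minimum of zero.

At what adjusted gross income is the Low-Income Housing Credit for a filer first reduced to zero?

€397,050

The credit falls by 10% of each euro above €332,300, so it reaches zero when the excess is €6,475 / 10% = €64,750: income = €332,300 + €64,750 = €397,050.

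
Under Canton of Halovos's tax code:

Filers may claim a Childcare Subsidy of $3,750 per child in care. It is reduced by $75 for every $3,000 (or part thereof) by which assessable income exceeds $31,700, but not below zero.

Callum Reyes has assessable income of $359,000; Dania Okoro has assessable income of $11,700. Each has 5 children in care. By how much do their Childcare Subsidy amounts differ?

$8,250

Callum ($359,000): Childcare Subsidy: base = 5 × $3,750 = $18,750. income exceeds $31,700 by $327,300, which is 110 full-or-partial $3,000 increments; reduction = 110 × $75 = $8,250, leaving $10,500.
Dania ($11,700): Childcare Subsidy: base = 5 × $3,750 = $18,750. $11,700 is at or below the $31,700 threshold, so the full $18,750 applies.
Difference: |$10,500 − $18,750| = $8,250.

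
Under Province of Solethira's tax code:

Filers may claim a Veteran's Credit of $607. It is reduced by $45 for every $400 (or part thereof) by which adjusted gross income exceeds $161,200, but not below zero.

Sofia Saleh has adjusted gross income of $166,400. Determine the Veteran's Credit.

$22

Veteran's Credit: income exceeds $161,200 by $5,200, which is 13 full-or-partial $400 increments; reduction = 13 × $45 = $585, leaving $22.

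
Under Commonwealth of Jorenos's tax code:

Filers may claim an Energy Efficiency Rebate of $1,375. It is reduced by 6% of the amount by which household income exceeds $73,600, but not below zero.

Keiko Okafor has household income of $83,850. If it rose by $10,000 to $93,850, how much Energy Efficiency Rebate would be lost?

At $83,850 — 6% of the $10,250 excess over $73,600 is $615; credit = $1,375 − $615 = $760.
At $93,850 — 6% of the $20,250 excess over $73,600 is $1,215; credit = $1,375 − $1,215 = $160.
Lost: $760 − $160 = $600.

$600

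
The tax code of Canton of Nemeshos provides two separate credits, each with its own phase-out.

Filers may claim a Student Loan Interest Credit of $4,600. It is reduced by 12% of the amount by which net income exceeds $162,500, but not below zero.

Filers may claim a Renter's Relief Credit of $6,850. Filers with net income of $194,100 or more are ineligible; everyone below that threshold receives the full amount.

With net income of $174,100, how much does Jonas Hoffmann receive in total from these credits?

Student Loan Interest Credit: 12% of the $11,600 excess over $162,500 is $1,392; credit = $4,600 − $1,392 = $3,208.
Renter's Relief Credit: $174,100 is below the $194,100 cutoff, so the full $6,850 applies.
Total: $3,208 + $6,850 = $10,058.

$10,058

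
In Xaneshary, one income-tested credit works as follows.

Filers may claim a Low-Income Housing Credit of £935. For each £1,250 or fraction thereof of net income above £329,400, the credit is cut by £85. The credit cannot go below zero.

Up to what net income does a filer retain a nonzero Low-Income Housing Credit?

£341,900

After 10 increments the reduction is 10 × £85 = £850, leaving £85; one more increment wipes it out. Increment 10 ends at excess 10 × £1,250 = £12,500, so the highest qualifying income is £329,400 + £12,500 = £341,900.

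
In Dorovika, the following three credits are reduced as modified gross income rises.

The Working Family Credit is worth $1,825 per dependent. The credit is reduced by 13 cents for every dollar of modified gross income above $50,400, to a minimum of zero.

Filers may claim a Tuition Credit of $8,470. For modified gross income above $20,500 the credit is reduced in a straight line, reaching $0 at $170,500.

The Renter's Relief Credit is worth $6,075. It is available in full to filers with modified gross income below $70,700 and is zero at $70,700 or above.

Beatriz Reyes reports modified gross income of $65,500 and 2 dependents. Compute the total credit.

$13,691

Working Family Credit: base = 2 × $1,825 = $3,650. 13% of the $15,100 excess over $50,400 is $1,963; credit = $3,650 − $1,963 = $1,687.
Tuition Credit: $65,500 is $45,000 into a $150,000 phase-out range, leaving 105,000/150,000 of the credit: $8,470 × 105,000/150,000 = $5,929.
Renter's Relief Credit: $65,500 is below the $70,700 cutoff, so the full $6,075 applies.
Total: $1,687 + $5,929 + $6,075 = $13,691.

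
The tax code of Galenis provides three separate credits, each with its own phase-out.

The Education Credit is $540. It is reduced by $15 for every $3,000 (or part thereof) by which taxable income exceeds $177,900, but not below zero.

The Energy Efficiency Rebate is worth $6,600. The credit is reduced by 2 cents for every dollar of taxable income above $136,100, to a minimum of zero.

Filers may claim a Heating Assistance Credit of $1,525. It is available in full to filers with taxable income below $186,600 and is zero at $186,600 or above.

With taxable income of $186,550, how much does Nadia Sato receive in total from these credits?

Education Credit: income exceeds $177,900 by $8,650, which is 3 full-or-partial $3,000 increments; reduction = 3 × $15 = $45, leaving $495.
Energy Efficiency Rebate: 2% of the $50,450 excess over $136,100 is $1,009; credit = $6,600 − $1,009 = $5,591.
Heating Assistance Credit: $186,550 is below the $186,600 cutoff, so the full $1,525 applies.
Total: $495 + $5,591 + $1,525 = $7,611.

$7,611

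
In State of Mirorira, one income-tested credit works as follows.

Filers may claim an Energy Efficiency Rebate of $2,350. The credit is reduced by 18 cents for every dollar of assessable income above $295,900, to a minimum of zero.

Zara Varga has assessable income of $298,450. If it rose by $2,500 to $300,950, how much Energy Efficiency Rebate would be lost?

$450

At $298,450 — 18% of the $2,550 excess over $295,900 is $459; credit = $2,350 − $459 = $1,891.
At $300,950 — 18% of the $5,050 excess over $295,900 is $909; credit = $2,350 − $909 = $1,441.
Lost: $1,891 − $1,441 = $450.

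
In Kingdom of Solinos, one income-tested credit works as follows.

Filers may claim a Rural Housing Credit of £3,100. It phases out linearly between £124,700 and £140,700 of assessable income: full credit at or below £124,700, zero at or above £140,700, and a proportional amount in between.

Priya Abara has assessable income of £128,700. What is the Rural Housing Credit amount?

Rural Housing Credit: £128,700 is £4,000 into a £16,000 phase-out range, leaving 12,000/16,000 of the credit: £3,100 × 12,000/16,000 = £2,325.

£2,325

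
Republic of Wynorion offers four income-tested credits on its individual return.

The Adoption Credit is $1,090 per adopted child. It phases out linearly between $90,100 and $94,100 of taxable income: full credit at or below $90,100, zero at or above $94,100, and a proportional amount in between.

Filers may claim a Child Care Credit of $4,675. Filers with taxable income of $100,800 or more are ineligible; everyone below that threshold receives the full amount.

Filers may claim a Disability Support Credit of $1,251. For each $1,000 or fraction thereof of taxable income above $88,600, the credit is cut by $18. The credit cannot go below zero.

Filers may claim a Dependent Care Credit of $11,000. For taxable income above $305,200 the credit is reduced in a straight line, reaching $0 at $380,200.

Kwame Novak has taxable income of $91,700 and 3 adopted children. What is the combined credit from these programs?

$18,816

Adoption Credit: base = 3 × $1,090 = $3,270. $91,700 is $1,600 into a $4,000 phase-out range, leaving 2,400/4,000 of the credit: $3,270 × 2,400/4,000 = $1,962.
Child Care Credit: $91,700 is below the $100,800 cutoff, so the full $4,675 applies.
Disability Support Credit: income exceeds $88,600 by $3,100, which is 4 full-or-partial $1,000 increments; reduction = 4 × $18 = $72, leaving $1,179.
Dependent Care Credit: $91,700 is at or below the $305,200 threshold, so the full $11,000 applies.
Total: $1,962 + $4,675 + $1,179 + $11,000 = $18,816.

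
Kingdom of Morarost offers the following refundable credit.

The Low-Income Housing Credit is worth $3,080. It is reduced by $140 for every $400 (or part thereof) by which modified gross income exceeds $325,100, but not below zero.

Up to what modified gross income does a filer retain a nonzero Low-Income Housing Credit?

$333,500

After 21 increments the reduction is 21 × $140 = $2,940, leaving $140; one more increment wipes it out. Increment 21 ends at excess 21 × $400 = $8,400, so the highest qualifying income is $325,100 + $8,400 = $333,500.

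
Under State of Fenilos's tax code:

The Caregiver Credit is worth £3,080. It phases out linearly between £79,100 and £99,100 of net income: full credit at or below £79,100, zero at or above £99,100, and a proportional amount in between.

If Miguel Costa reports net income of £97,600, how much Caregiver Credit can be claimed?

£231

Caregiver Credit: £97,600 is £18,500 into a £20,000 phase-out range, leaving 1,500/20,000 of the credit: £3,080 × 1,500/20,000 = £231.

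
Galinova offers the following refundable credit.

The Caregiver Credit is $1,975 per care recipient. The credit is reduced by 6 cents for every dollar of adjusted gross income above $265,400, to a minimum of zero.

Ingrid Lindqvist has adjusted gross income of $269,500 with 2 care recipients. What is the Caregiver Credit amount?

$3,704

Caregiver Credit: base = 2 × $1,975 = $3,950. 6% of the $4,100 excess over $265,400 is $246; credit = $3,950 − $246 = $3,704.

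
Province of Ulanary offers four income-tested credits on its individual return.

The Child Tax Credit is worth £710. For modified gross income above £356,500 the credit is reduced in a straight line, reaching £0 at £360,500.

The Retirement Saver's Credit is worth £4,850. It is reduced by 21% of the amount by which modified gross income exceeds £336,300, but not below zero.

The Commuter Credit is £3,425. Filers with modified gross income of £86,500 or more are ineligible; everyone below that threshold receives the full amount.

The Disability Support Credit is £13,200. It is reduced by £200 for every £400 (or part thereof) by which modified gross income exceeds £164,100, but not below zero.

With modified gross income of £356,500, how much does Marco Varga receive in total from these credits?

£1,318

Child Tax Credit: £356,500 is at or below the £356,500 threshold, so the full £710 applies.
Retirement Saver's Credit: 21% of the £20,200 excess over £336,300 is £4,242; credit = £4,850 − £4,242 = £608.
Commuter Credit: £356,500 meets or exceeds the £86,500 cutoff, so the credit is £0.
Disability Support Credit: income exceeds £164,100 by £192,400 → 481 increments × £200 = £96,200 ≥ base, so the credit is £0.
Total: £710 + £608 + £0 + £0 = £1,318.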